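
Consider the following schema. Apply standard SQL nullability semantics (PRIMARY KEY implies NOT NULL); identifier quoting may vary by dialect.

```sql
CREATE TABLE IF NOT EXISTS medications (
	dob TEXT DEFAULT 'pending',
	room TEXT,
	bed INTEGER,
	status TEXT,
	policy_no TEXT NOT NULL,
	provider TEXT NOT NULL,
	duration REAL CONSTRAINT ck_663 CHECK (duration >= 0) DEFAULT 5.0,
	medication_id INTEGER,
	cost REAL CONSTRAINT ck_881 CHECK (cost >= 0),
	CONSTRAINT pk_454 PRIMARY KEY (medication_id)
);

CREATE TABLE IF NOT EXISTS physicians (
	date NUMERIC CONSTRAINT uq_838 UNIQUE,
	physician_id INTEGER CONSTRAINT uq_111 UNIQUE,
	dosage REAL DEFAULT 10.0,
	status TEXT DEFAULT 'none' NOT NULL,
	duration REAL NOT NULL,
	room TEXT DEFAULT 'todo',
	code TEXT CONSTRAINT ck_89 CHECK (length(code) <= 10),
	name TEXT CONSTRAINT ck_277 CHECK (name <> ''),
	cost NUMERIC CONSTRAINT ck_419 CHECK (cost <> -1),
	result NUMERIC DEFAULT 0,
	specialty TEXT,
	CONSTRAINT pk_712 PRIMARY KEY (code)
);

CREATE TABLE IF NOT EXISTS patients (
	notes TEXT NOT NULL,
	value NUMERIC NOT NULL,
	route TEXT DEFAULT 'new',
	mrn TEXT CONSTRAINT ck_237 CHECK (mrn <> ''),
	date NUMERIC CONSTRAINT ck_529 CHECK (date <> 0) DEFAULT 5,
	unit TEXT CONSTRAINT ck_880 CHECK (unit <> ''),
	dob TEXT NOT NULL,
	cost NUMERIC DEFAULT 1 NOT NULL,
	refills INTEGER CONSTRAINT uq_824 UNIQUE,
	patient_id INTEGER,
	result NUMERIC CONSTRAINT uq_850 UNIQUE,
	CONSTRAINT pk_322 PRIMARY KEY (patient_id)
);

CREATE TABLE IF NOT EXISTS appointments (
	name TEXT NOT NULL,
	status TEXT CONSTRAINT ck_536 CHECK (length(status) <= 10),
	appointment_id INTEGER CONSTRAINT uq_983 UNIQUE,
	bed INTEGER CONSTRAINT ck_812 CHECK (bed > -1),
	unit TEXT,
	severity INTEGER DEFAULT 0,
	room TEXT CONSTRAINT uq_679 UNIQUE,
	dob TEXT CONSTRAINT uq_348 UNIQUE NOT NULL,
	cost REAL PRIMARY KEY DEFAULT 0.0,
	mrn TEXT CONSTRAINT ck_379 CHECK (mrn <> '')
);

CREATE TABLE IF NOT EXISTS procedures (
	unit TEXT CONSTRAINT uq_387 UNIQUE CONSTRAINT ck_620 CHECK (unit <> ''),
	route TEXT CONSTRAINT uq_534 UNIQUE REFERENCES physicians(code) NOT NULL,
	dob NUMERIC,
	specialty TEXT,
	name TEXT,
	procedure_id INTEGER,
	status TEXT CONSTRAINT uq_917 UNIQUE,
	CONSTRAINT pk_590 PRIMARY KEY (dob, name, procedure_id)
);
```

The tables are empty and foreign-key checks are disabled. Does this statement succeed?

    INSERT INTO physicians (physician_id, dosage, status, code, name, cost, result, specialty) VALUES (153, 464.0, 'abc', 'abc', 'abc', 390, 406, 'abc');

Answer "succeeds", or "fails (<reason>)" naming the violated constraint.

fails (NOT NULL on duration)

duration is omitted from the column list and has no DEFAULT, so it would receive NULL.
But duration is declared NOT NULL.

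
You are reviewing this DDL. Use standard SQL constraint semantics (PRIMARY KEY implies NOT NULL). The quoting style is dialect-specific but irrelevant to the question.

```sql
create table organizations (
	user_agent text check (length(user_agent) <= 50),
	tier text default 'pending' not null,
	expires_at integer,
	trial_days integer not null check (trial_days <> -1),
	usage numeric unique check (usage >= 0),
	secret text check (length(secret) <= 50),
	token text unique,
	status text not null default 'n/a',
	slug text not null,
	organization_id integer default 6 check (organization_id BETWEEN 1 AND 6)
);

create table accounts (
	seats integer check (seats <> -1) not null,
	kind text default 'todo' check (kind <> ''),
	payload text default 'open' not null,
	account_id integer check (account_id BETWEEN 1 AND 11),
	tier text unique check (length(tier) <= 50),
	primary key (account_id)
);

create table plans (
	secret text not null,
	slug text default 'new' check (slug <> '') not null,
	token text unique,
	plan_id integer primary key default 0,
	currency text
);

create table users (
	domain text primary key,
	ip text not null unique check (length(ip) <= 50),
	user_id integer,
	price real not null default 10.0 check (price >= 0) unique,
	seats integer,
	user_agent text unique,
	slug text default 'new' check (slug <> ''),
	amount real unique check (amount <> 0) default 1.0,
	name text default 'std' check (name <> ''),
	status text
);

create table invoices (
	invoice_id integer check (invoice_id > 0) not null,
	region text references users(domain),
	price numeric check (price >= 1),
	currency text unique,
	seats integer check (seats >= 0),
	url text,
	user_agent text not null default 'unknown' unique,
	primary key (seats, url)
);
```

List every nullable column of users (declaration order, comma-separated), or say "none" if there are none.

user_id, seats, user_agent, slug, amount, name, status

- domain: part of the PRIMARY KEY, which implies NOT NULL → not nullable.
- ip: declared NOT NULL → not nullable.
- user_id: no NOT NULL constraint applies → nullable.
- price: declared NOT NULL → not nullable.
- seats: no NOT NULL constraint applies → nullable.
- user_agent: UNIQUE does not imply NOT NULL → nullable.
- slug: CHECK does not forbid NULL (a CHECK constraint passes when its expression is NULL) → nullable.
- amount: CHECK does not forbid NULL (a CHECK constraint passes when its expression is NULL) → nullable.
- name: CHECK does not forbid NULL (a CHECK constraint passes when its expression is NULL) → nullable.
- status: no NOT NULL constraint applies → nullable.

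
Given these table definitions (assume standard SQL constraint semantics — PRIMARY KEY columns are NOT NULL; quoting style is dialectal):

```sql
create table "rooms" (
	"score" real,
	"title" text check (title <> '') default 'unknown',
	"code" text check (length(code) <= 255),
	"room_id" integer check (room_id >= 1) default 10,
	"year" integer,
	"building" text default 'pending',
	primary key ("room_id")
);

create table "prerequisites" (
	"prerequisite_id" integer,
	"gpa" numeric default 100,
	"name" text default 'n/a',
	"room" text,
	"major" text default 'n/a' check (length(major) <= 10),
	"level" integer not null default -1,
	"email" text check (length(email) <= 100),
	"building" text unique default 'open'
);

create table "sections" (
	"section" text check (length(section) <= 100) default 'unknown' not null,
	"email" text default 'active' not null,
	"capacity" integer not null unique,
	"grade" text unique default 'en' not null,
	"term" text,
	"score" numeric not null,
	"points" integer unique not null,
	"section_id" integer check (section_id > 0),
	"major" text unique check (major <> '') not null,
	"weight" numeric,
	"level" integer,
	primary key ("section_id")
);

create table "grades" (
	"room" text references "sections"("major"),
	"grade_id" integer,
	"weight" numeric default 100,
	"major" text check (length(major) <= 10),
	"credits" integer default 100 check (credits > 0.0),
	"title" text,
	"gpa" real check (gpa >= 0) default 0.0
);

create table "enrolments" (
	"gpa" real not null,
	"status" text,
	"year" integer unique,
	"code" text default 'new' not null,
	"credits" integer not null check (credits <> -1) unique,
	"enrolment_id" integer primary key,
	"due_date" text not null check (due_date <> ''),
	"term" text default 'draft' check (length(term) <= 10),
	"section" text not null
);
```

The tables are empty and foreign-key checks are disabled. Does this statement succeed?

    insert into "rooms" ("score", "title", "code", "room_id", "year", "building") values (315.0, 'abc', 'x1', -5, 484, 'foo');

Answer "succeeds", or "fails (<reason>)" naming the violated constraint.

fails (CHECK on room_id)

The value -5 for room_id violates CHECK (room_id >= 1).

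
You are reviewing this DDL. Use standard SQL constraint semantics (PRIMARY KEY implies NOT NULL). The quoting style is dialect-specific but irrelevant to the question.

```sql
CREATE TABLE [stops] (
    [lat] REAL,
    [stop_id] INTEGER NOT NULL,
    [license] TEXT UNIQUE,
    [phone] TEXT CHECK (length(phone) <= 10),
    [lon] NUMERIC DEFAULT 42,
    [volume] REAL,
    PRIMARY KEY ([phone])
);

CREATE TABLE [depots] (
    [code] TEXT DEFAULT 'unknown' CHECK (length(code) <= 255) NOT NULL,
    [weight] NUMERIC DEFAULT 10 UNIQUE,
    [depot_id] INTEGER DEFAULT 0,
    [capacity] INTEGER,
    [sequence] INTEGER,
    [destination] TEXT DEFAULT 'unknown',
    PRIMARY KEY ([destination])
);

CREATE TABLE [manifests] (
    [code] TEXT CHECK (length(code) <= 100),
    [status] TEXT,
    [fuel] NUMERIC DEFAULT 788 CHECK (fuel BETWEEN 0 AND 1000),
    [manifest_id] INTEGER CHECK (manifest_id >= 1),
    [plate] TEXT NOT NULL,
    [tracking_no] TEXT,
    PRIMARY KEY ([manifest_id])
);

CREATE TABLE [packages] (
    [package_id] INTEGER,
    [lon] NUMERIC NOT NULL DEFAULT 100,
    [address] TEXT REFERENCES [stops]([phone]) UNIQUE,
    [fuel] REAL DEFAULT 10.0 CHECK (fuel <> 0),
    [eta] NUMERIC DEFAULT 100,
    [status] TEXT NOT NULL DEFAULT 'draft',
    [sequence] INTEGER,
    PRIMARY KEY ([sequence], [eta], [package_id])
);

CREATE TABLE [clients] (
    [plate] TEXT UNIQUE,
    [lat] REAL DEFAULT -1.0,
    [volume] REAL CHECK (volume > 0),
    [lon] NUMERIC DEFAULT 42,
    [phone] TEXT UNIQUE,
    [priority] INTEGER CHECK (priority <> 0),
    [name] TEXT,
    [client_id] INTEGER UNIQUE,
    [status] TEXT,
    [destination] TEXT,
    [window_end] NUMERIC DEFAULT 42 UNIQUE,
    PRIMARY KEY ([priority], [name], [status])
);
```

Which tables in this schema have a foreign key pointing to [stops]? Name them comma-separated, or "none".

- packages.address references stops(phone).

packages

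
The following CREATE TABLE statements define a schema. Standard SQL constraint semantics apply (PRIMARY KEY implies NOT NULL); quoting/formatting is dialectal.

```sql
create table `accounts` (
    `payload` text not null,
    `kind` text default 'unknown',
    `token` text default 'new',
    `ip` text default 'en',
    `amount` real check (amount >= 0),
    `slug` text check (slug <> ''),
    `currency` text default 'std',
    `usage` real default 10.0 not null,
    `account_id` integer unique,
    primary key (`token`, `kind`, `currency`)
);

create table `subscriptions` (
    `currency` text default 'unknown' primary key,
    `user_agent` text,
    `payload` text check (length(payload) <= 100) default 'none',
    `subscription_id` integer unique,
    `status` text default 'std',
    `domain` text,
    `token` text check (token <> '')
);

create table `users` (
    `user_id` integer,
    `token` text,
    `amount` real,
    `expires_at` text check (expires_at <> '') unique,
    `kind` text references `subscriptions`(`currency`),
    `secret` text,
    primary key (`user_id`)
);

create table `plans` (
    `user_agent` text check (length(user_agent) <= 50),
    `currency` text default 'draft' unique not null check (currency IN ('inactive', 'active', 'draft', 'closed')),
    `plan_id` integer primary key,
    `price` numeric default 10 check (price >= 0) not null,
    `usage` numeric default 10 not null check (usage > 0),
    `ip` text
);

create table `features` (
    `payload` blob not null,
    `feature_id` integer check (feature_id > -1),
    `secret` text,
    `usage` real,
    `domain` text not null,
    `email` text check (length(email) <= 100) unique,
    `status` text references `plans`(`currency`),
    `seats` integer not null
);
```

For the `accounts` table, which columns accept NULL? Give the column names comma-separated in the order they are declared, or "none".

- payload: declared NOT NULL → not nullable.
- kind: part of the PRIMARY KEY, which implies NOT NULL → not nullable.
- token: part of the PRIMARY KEY, which implies NOT NULL → not nullable.
- ip: DEFAULT only fills an omitted column; an explicit NULL is still allowed → nullable.
- amount: CHECK does not forbid NULL (a CHECK constraint passes when its expression is NULL) → nullable.
- slug: CHECK does not forbid NULL (a CHECK constraint passes when its expression is NULL) → nullable.
- currency: part of the PRIMARY KEY, which implies NOT NULL → not nullable.
- usage: declared NOT NULL → not nullable.
- account_id: UNIQUE does not imply NOT NULL → nullable.

ip, amount, slug, account_id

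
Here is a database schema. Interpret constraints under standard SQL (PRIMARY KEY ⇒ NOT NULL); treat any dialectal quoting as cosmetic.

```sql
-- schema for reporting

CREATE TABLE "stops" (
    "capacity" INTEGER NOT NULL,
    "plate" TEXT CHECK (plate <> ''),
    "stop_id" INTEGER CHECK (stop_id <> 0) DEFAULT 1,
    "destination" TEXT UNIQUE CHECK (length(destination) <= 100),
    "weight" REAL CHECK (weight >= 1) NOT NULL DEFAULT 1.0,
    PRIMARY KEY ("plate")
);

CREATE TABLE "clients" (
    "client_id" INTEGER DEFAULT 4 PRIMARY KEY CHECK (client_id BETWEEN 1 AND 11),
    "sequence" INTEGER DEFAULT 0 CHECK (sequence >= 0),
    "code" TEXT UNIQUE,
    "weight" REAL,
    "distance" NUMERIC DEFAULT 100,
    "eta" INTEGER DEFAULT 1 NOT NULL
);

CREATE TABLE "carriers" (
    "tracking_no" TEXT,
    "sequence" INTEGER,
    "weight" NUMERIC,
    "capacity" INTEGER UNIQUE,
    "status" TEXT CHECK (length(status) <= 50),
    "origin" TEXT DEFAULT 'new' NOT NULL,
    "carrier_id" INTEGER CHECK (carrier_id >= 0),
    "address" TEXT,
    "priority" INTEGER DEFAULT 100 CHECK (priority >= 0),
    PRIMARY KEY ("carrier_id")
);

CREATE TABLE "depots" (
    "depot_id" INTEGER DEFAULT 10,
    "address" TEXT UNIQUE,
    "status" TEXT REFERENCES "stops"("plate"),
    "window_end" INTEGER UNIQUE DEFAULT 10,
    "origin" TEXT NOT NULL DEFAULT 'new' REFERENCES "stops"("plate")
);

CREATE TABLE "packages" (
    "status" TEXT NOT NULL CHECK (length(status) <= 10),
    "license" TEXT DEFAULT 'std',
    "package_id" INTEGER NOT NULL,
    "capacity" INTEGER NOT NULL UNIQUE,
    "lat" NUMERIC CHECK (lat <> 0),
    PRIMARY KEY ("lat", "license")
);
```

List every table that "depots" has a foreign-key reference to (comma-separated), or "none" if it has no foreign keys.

stops

- status REFERENCES stops(plate).
- origin REFERENCES stops(plate).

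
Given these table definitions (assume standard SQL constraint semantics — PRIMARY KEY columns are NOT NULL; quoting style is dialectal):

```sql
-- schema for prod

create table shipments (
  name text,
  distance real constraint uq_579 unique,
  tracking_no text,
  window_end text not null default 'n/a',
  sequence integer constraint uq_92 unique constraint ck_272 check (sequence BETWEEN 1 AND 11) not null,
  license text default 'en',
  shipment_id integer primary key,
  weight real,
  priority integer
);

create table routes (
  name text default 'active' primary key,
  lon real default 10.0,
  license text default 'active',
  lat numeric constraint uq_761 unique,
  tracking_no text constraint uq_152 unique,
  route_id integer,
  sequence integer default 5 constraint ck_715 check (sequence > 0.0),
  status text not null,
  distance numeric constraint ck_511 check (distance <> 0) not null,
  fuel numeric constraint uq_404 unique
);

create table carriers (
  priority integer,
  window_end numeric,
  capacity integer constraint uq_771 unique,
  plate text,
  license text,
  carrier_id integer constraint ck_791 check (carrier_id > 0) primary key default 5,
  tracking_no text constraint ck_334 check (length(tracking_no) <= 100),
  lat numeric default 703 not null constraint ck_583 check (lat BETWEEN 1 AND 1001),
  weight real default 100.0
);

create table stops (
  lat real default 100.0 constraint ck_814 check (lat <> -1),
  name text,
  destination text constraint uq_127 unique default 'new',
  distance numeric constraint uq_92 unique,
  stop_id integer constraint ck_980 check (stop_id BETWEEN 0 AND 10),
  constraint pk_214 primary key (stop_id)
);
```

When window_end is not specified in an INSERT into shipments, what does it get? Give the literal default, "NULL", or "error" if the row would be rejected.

'n/a'

window_end has an explicit DEFAULT 'n/a'.
When the column is omitted from an INSERT, that default is used.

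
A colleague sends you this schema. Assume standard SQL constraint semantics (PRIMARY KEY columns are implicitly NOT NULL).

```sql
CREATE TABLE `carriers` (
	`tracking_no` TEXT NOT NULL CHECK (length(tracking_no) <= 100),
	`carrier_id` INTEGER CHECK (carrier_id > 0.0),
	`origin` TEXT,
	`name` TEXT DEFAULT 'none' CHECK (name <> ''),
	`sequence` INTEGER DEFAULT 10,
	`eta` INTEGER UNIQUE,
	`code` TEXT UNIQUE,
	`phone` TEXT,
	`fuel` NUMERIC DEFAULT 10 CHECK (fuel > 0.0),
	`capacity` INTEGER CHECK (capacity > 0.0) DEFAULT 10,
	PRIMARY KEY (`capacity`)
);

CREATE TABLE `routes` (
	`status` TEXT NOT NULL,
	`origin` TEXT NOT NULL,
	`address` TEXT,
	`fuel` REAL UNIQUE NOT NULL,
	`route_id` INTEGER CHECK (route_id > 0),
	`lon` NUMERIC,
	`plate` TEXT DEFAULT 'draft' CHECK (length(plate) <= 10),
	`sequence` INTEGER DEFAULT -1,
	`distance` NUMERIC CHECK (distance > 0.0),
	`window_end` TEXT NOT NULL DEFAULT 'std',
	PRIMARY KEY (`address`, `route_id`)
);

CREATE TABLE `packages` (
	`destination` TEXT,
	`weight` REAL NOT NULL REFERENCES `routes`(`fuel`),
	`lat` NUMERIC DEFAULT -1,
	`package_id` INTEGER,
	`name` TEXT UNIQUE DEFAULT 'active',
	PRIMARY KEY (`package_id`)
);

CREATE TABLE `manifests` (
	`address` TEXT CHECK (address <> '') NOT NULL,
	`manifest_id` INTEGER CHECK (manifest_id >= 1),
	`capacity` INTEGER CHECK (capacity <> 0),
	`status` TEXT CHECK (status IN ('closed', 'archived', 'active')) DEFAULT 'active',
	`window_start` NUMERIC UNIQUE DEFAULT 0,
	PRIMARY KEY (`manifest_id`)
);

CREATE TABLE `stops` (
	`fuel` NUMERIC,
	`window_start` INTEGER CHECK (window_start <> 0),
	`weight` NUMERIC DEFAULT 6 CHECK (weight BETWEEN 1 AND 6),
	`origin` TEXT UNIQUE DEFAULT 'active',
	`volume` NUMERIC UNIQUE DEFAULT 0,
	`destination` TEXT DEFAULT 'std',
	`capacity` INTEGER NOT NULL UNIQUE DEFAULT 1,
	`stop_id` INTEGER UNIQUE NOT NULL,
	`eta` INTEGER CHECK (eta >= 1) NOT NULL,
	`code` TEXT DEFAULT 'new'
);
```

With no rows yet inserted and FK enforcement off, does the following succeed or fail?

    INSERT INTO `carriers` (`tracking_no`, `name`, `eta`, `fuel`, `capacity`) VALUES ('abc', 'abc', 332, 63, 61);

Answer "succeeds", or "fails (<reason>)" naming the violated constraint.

NOT NULL columns: capacity is supplied; tracking_no is supplied.
CHECK constraints: 'abc' satisfies (length(tracking_no) <= 100); 'abc' satisfies (name <> ''); 63 satisfies (fuel > 0.0); 61 satisfies (capacity > 0.0).
No constraint is violated.

succeeds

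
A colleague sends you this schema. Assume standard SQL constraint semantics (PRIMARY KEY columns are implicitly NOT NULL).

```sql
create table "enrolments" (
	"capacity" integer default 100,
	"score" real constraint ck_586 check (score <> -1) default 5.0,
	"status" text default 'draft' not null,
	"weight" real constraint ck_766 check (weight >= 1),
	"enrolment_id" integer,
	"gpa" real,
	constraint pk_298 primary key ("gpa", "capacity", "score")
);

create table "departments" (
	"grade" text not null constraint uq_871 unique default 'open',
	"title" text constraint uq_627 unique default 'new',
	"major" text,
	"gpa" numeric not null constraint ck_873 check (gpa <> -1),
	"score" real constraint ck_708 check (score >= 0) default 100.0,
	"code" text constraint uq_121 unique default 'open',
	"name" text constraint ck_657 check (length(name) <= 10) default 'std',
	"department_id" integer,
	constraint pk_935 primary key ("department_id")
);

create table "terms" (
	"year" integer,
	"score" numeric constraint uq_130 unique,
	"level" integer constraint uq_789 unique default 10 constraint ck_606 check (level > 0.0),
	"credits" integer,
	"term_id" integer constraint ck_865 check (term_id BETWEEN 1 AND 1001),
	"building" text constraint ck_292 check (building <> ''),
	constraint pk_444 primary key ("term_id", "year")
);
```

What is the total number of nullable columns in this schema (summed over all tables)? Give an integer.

11

enrolments: 2 nullable (weight, enrolment_id — PK (gpa, capacity, score) and explicit NOT NULL columns excluded).
departments: 5 nullable (title, major, score, code, name — PK (department_id) and explicit NOT NULL columns excluded).
terms: 4 nullable (score, level, credits, building — PK (term_id, year) and explicit NOT NULL columns excluded).
Total: 2 + 5 + 4 = 11.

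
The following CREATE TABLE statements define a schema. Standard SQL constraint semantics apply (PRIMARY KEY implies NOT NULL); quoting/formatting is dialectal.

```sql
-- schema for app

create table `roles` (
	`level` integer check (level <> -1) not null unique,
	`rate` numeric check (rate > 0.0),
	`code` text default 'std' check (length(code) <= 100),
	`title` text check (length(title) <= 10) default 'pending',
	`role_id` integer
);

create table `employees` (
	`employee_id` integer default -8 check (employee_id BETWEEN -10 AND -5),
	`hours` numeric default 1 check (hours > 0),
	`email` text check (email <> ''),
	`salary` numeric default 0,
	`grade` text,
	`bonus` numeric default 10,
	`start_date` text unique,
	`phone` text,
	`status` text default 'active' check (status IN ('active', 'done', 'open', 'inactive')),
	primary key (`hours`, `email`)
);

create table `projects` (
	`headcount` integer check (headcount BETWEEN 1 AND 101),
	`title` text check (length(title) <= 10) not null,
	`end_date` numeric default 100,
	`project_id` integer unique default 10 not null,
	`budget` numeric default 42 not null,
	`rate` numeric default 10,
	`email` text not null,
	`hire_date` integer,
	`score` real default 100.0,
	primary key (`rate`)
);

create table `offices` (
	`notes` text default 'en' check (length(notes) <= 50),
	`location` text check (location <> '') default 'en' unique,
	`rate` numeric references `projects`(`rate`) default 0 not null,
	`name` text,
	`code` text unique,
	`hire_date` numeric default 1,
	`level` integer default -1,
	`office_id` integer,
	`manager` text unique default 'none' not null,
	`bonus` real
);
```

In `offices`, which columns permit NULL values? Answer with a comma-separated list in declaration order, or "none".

notes, location, name, code, hire_date, level, office_id, bonus

- notes: CHECK does not forbid NULL (a CHECK constraint passes when its expression is NULL) → nullable.
- location: CHECK does not forbid NULL (a CHECK constraint passes when its expression is NULL) → nullable.
- rate: declared NOT NULL → not nullable.
- name: no NOT NULL constraint applies → nullable.
- code: UNIQUE does not imply NOT NULL → nullable.
- hire_date: DEFAULT only fills an omitted column; an explicit NULL is still allowed → nullable.
- level: DEFAULT only fills an omitted column; an explicit NULL is still allowed → nullable.
- office_id: no NOT NULL constraint applies → nullable.
- manager: declared NOT NULL → not nullable.
- bonus: no NOT NULL constraint applies → nullable.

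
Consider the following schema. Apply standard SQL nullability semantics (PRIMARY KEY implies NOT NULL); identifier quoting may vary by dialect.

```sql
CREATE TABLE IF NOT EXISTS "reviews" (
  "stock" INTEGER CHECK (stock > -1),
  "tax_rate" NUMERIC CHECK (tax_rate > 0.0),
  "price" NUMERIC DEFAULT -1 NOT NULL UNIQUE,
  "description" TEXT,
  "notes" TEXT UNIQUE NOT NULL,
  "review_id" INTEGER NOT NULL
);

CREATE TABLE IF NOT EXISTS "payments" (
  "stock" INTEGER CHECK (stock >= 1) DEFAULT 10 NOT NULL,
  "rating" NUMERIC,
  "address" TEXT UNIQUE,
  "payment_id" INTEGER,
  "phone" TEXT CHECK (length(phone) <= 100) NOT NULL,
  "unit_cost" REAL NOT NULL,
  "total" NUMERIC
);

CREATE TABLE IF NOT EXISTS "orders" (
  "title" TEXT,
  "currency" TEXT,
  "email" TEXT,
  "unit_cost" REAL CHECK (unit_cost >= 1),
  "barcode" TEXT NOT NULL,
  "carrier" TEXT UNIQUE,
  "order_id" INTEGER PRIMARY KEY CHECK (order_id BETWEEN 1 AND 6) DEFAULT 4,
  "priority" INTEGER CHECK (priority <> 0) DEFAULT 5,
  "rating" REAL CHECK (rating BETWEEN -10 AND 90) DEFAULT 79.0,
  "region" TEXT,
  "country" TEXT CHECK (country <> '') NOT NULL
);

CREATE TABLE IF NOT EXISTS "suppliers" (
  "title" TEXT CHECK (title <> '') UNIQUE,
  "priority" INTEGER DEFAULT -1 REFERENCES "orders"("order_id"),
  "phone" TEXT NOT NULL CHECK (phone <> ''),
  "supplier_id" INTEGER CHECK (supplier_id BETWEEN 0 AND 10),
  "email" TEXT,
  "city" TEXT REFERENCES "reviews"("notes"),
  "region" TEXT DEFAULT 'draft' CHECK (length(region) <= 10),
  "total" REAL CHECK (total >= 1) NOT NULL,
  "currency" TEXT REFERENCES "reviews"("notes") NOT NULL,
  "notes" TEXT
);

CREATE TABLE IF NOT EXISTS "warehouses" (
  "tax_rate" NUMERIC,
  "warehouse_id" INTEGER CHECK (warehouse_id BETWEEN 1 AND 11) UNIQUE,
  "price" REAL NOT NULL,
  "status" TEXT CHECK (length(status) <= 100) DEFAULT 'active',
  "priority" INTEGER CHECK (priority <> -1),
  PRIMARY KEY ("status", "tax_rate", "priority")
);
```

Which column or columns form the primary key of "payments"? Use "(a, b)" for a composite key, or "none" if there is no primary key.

none

No column is declared PRIMARY KEY inline, and there is no table-level PRIMARY KEY clause in payments.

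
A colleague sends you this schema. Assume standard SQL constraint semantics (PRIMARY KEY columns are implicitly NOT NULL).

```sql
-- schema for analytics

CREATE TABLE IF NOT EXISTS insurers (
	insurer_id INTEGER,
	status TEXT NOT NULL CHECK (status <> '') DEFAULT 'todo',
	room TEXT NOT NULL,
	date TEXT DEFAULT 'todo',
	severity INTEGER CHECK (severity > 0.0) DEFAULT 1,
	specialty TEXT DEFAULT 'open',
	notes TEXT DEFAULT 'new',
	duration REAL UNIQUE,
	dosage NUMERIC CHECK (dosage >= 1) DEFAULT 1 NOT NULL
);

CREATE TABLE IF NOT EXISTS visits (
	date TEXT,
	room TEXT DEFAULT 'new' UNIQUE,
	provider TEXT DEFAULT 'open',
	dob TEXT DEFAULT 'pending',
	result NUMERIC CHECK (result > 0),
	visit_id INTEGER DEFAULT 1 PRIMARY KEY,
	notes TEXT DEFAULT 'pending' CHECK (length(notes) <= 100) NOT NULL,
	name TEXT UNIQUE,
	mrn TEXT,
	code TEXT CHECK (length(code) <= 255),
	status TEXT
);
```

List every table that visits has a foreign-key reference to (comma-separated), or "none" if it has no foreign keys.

none

No column in visits has a REFERENCES clause.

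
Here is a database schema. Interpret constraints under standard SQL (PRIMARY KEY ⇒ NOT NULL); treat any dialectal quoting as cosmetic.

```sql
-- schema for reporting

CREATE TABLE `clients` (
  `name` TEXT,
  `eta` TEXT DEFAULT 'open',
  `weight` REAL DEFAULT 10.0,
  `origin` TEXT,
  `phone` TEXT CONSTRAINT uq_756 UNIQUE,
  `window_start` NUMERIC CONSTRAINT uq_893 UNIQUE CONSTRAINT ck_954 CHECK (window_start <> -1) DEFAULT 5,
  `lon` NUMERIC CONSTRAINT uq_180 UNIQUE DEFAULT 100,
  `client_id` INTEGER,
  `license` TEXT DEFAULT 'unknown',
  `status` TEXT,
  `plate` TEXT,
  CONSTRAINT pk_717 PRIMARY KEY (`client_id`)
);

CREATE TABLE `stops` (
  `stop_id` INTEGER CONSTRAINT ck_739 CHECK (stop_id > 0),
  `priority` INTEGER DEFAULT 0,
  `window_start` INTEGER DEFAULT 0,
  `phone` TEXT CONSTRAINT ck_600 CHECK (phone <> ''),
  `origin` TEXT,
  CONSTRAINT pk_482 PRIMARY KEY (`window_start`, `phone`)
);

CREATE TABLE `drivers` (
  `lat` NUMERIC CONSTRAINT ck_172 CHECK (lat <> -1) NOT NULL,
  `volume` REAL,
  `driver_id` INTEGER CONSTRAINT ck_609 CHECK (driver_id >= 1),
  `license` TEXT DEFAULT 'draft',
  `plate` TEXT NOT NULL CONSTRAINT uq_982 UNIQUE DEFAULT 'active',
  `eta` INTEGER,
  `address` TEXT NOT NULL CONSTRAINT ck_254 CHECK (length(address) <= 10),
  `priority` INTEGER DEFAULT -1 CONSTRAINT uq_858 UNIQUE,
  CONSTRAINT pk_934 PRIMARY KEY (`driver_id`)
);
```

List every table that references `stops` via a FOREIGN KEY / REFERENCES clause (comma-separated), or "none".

none

No REFERENCES clause anywhere in the schema names stops.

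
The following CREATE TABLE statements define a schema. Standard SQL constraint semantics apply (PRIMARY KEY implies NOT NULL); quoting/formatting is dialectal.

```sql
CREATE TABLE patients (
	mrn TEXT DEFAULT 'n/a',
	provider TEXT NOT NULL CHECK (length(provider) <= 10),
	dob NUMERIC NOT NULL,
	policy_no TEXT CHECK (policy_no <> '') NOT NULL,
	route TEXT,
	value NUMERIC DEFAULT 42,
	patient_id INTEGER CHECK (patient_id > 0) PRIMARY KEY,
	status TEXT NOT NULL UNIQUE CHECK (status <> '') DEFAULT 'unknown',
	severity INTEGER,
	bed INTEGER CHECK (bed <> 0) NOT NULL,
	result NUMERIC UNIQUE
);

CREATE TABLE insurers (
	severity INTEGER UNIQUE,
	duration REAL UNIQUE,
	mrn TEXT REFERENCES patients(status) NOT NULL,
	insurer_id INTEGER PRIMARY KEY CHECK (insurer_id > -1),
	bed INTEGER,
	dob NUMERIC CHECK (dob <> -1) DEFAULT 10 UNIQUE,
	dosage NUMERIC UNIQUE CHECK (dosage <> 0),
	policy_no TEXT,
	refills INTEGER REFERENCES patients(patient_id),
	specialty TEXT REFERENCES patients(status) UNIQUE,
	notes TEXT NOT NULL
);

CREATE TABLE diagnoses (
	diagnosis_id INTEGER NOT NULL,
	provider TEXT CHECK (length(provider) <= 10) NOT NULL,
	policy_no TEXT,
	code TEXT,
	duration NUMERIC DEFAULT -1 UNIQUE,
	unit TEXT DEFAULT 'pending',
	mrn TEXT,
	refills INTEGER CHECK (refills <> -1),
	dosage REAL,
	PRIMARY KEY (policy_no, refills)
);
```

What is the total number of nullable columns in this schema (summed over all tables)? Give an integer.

18

patients: 5 nullable (mrn, route, value, severity, result — PK (patient_id) and explicit NOT NULL columns excluded).
insurers: 8 nullable (severity, duration, bed, dob, dosage, policy_no, refills, specialty — PK (insurer_id) and explicit NOT NULL columns excluded).
diagnoses: 5 nullable (code, duration, unit, mrn, dosage — PK (policy_no, refills) and explicit NOT NULL columns excluded).
Total: 5 + 8 + 5 = 18.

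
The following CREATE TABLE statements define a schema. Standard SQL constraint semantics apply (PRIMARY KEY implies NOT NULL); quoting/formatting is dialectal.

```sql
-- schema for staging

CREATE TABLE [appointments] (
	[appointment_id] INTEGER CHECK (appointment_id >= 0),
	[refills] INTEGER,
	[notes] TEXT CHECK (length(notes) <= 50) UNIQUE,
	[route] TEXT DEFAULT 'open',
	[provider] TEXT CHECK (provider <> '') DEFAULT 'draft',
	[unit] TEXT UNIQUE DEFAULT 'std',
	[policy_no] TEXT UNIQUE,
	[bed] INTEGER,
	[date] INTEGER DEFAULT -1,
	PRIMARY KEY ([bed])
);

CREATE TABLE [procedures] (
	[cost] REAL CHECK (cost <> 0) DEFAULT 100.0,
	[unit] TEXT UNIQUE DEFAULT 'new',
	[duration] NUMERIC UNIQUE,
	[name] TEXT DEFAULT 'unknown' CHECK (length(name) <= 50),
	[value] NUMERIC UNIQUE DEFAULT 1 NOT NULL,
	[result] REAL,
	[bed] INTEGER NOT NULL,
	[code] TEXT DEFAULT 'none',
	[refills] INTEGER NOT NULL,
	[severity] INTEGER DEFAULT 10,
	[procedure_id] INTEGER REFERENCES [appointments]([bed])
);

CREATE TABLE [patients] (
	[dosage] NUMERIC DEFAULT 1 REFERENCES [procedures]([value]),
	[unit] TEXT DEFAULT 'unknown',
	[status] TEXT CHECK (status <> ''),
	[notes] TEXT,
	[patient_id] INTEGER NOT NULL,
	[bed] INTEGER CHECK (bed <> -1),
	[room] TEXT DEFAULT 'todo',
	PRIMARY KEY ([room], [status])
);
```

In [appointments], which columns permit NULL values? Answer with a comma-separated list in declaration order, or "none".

appointment_id, refills, notes, route, provider, unit, policy_no, date

- appointment_id: CHECK does not forbid NULL (a CHECK constraint passes when its expression is NULL) → nullable.
- refills: no NOT NULL constraint applies → nullable.
- notes: CHECK does not forbid NULL (a CHECK constraint passes when its expression is NULL) → nullable.
- route: DEFAULT only fills an omitted column; an explicit NULL is still allowed → nullable.
- provider: CHECK does not forbid NULL (a CHECK constraint passes when its expression is NULL) → nullable.
- unit: UNIQUE does not imply NOT NULL → nullable.
- policy_no: UNIQUE does not imply NOT NULL → nullable.
- bed: part of the PRIMARY KEY, which implies NOT NULL → not nullable.
- date: DEFAULT only fills an omitted column; an explicit NULL is still allowed → nullable.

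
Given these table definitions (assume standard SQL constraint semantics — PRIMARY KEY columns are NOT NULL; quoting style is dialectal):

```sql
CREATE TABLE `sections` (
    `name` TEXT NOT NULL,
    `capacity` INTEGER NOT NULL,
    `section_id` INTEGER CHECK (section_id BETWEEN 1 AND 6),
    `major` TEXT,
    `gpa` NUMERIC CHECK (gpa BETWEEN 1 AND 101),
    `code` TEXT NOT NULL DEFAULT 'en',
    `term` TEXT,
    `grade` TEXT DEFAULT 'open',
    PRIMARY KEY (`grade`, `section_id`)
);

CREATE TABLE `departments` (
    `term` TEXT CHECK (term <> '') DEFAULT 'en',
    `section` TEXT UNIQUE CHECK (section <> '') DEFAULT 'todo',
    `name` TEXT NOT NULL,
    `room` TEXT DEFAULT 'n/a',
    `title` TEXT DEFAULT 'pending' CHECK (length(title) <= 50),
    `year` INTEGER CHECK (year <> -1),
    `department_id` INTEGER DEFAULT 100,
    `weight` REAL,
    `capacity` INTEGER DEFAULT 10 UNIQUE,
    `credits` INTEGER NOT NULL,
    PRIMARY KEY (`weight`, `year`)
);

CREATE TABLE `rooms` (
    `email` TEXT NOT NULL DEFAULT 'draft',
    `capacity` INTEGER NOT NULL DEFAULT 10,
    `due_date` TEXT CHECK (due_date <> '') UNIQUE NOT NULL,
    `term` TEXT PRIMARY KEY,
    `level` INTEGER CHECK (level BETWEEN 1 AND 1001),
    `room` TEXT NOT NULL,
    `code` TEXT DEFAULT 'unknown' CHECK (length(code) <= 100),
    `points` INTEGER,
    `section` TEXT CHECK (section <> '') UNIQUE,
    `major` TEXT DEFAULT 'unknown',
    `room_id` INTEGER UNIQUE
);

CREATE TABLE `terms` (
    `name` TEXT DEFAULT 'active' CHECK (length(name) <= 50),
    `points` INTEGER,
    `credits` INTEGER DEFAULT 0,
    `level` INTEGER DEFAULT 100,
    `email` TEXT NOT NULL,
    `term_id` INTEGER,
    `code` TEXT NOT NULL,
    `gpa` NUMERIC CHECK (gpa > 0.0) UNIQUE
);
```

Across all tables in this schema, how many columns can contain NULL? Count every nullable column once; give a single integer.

sections: 3 nullable (major, gpa, term — PK (grade, section_id) and explicit NOT NULL columns excluded).
departments: 6 nullable (term, section, room, title, department_id, capacity — PK (weight, year) and explicit NOT NULL columns excluded).
rooms: 6 nullable (level, code, points, section, major, room_id — PK (term) and explicit NOT NULL columns excluded).
terms: 6 nullable (name, points, credits, level, term_id, gpa — PK none and explicit NOT NULL columns excluded).
Total: 3 + 6 + 6 + 6 = 21.

21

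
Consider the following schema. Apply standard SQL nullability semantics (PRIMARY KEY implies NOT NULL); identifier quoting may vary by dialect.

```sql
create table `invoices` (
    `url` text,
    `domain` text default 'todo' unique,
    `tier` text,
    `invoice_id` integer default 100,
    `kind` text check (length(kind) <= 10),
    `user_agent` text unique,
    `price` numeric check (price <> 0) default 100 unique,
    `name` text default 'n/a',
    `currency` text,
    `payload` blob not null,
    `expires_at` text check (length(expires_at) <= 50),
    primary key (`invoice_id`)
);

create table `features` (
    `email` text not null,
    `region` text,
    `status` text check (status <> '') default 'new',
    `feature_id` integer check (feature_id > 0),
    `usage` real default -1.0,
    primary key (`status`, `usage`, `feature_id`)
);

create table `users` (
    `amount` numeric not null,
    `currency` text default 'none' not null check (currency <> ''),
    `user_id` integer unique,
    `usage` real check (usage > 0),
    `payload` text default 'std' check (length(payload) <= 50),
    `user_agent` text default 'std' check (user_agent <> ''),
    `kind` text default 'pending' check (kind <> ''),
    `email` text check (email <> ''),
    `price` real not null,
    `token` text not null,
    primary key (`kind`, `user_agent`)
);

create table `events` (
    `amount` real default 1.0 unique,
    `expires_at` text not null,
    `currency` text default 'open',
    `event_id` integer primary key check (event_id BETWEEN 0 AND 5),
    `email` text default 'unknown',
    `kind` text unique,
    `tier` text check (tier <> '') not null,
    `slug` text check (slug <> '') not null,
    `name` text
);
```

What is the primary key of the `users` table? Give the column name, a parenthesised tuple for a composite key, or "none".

A table-level PRIMARY KEY clause names 2 columns: kind, user_agent.
This is a composite key — the combination is unique, not each column individually.

(kind, user_agent)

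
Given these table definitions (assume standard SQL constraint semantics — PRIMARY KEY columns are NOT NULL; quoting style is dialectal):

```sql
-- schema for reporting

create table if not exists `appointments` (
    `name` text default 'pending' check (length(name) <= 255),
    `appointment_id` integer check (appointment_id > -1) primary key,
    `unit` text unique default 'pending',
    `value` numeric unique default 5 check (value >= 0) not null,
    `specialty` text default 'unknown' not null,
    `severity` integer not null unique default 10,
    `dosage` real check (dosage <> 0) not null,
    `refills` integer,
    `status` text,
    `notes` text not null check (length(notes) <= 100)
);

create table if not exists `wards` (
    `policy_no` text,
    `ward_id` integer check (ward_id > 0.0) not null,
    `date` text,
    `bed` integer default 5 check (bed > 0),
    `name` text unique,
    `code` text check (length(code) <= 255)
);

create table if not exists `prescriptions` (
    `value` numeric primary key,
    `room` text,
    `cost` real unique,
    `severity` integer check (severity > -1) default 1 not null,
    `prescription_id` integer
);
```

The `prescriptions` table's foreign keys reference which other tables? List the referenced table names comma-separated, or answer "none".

none

No column in prescriptions has a REFERENCES clause.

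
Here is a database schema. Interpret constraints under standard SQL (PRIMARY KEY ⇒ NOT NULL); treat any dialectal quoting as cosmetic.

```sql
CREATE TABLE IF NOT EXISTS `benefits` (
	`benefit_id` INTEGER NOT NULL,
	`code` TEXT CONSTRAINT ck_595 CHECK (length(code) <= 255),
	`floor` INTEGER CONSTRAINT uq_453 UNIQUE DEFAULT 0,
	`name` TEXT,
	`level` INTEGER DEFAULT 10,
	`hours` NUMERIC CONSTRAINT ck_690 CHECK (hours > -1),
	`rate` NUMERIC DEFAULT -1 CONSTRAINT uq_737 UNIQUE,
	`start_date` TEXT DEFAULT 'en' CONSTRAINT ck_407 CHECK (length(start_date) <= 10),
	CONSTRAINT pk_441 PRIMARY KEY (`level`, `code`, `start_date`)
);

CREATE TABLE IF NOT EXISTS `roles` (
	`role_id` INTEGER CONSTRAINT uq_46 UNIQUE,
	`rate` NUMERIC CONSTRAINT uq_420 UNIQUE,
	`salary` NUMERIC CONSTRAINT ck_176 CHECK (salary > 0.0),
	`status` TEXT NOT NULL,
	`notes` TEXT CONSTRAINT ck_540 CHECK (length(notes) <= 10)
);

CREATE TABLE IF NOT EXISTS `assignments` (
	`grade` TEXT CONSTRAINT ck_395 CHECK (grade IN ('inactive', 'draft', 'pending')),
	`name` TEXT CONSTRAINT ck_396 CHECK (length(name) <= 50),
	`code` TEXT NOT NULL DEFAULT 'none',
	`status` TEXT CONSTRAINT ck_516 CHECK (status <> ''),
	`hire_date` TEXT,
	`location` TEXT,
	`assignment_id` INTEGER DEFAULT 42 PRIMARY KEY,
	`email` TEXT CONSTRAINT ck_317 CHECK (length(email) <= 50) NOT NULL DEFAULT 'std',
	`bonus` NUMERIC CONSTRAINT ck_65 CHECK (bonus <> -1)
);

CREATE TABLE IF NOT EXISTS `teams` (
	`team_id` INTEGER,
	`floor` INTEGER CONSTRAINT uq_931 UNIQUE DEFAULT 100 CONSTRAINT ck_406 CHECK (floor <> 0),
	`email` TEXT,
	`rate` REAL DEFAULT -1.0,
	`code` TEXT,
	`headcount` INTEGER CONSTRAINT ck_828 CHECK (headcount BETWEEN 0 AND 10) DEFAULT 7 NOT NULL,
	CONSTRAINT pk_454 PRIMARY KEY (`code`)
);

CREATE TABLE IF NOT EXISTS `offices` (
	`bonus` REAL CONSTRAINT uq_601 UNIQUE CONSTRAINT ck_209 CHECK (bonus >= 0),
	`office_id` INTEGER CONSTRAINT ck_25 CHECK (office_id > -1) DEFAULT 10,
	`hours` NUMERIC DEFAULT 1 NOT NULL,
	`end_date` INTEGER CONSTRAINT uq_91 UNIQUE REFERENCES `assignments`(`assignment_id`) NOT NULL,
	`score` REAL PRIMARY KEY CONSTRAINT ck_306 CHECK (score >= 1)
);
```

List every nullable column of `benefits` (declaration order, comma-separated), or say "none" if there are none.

- benefit_id: declared NOT NULL → not nullable.
- code: part of the PRIMARY KEY, which implies NOT NULL → not nullable.
- floor: UNIQUE does not imply NOT NULL → nullable.
- name: no NOT NULL constraint applies → nullable.
- level: part of the PRIMARY KEY, which implies NOT NULL → not nullable.
- hours: CHECK does not forbid NULL (a CHECK constraint passes when its expression is NULL) → nullable.
- rate: UNIQUE does not imply NOT NULL → nullable.
- start_date: part of the PRIMARY KEY, which implies NOT NULL → not nullable.

floor, name, hours, rate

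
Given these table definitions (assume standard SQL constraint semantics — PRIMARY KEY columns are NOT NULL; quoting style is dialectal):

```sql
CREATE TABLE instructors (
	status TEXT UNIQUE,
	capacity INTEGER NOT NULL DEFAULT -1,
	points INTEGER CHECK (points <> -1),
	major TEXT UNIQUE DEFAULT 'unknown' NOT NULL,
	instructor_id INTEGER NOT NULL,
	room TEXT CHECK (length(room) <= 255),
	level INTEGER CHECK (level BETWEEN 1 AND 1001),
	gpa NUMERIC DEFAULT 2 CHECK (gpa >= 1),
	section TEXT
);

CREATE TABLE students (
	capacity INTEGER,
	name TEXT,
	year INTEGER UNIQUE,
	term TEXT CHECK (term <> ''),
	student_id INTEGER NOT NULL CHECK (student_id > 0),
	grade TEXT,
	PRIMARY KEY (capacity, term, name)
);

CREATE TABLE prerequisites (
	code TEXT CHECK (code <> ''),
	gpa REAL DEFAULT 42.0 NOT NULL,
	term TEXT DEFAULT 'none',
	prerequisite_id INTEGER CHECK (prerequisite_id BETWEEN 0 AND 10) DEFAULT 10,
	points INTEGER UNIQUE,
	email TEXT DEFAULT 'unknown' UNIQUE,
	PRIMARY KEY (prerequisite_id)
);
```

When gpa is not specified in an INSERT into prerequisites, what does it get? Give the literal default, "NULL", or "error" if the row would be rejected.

gpa has an explicit DEFAULT 42.0.
When the column is omitted from an INSERT, that default is used.

42.0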